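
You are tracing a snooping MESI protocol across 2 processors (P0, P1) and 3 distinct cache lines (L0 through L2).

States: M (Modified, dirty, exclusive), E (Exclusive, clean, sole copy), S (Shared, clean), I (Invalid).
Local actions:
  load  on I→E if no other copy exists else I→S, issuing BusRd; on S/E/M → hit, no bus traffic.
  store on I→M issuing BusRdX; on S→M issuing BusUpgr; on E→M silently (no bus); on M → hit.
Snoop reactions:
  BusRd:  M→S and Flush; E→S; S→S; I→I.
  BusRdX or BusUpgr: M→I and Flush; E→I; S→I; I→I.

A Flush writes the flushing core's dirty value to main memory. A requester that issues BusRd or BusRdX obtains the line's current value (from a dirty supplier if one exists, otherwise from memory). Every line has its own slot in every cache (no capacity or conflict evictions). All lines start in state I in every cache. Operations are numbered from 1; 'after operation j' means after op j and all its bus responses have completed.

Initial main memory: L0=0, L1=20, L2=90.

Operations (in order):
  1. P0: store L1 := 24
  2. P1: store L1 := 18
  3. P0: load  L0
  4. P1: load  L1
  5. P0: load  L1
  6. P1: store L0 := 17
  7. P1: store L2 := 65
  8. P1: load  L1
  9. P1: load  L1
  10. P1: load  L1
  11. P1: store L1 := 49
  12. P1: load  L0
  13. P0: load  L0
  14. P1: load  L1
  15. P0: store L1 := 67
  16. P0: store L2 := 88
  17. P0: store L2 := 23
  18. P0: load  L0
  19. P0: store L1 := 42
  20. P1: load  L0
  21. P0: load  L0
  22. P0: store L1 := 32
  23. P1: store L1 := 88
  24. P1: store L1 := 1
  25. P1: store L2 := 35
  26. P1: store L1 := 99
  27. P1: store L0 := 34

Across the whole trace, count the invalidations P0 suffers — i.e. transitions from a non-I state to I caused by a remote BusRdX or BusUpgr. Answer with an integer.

invalidations = 6

  op1 P0: store L1 := 24 → M/I on L1; bus BusRdX; mem=20
  op2 P1: store L1 := 18 → I/M on L1; bus BusRdX Flush; mem=24
  op3 P0: load  L0 → E/I on L0; bus BusRd; mem=0
  op4 P1: load  L1 → I/M on L1; bus (none); mem=24
  op5 P0: load  L1 → S/S on L1; bus BusRd Flush; mem=18
  op6 P1: store L0 := 17 → I/M on L0; bus BusRdX; mem=0
  op7 P1: store L2 := 65 → I/M on L2; bus BusRdX; mem=90
  op8 P1: load  L1 → S/S on L1; bus (none); mem=18
  op9 P1: load  L1 → S/S on L1; bus (none); mem=18
  op10 P1: load  L1 → S/S on L1; bus (none); mem=18
  op11 P1: store L1 := 49 → I/M on L1; bus BusUpgr; mem=18
  op12 P1: load  L0 → I/M on L0; bus (none); mem=0
  op13 P0: load  L0 → S/S on L0; bus BusRd Flush; mem=17
  op14 P1: load  L1 → I/M on L1; bus (none); mem=18
  op15 P0: store L1 := 67 → M/I on L1; bus BusRdX Flush; mem=49
  op16 P0: store L2 := 88 → M/I on L2; bus BusRdX Flush; mem=65
  op17 P0: store L2 := 23 → M/I on L2; bus (none); mem=65
  op18 P0: load  L0 → S/S on L0; bus (none); mem=17
  op19 P0: store L1 := 42 → M/I on L1; bus (none); mem=49
  op20 P1: load  L0 → S/S on L0; bus (none); mem=17
  op21 P0: load  L0 → S/S on L0; bus (none); mem=17
  op22 P0: store L1 := 32 → M/I on L1; bus (none); mem=49
  op23 P1: store L1 := 88 → I/M on L1; bus BusRdX Flush; mem=32
  op24 P1: store L1 := 1 → I/M on L1; bus (none); mem=32
  op25 P1: store L2 := 35 → I/M on L2; bus BusRdX Flush; mem=23
  op26 P1: store L1 := 99 → I/M on L1; bus (none); mem=32
  op27 P1: store L0 := 34 → I/M on L0; bus BusUpgr; mem=17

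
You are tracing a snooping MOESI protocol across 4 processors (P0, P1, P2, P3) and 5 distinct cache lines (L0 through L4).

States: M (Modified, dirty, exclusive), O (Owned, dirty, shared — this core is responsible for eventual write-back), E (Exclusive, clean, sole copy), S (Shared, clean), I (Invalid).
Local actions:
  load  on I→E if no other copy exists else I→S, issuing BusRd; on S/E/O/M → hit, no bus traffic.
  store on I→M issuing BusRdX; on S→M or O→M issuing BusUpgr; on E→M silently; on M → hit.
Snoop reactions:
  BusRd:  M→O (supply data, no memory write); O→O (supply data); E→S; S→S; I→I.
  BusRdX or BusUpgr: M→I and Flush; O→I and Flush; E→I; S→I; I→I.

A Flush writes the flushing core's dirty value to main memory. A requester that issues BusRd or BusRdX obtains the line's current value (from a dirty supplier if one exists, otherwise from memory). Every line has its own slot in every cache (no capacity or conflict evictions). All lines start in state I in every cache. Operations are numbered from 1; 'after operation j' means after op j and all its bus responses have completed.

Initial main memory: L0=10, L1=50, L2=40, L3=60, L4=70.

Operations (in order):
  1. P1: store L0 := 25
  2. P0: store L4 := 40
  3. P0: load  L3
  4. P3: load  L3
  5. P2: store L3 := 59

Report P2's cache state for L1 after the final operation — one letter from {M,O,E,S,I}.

state = I

1. P1: store L0 := 25  bus=[BusRdX]  L0: P0=I P1=M P2=I P3=I  mem[L0]=10
2. P0: store L4 := 40  bus=[BusRdX]  L4: P0=M P1=I P2=I P3=I  mem[L4]=70
3. P0: load  L3  bus=[BusRd]  L3: P0=E P1=I P2=I P3=I  mem[L3]=60
4. P3: load  L3  bus=[BusRd]  L3: P0=S P1=I P2=I P3=S  mem[L3]=60
5. P2: store L3 := 59  bus=[BusRdX]  L3: P0=I P1=I P2=M P3=I  mem[L3]=60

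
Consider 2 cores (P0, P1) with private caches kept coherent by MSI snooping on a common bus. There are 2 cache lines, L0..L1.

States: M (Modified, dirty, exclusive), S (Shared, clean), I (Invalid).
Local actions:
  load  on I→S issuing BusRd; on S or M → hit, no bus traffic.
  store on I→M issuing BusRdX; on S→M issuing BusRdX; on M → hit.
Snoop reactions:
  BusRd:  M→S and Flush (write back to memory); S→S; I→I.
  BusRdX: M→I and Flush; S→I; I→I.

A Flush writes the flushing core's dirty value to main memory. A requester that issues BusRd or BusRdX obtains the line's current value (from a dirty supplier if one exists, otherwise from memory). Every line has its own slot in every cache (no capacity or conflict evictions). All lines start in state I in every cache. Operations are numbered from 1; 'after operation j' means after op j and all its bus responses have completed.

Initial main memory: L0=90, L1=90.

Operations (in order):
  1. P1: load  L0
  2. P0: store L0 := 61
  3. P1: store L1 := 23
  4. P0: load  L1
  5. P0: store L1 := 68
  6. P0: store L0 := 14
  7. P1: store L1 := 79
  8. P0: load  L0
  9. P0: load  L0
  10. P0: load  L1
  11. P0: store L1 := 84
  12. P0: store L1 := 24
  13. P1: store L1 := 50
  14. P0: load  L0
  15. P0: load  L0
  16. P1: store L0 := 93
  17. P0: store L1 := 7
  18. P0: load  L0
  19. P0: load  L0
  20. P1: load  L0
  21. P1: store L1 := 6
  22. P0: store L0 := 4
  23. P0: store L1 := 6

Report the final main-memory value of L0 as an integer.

memory[L0] = 93

1. P1: load  L0  bus=[BusRd]  L0: P0=I P1=S  mem[L0]=90
2. P0: store L0 := 61  bus=[BusRdX]  L0: P0=M P1=I  mem[L0]=90
3. P1: store L1 := 23  bus=[BusRdX]  L1: P0=I P1=M  mem[L1]=90
4. P0: load  L1  bus=[BusRd,Flush]  L1: P0=S P1=S  mem[L1]=23
5. P0: store L1 := 68  bus=[BusRdX]  L1: P0=M P1=I  mem[L1]=23
6. P0: store L0 := 14  bus=[-]  L0: P0=M P1=I  mem[L0]=90
7. P1: store L1 := 79  bus=[BusRdX,Flush]  L1: P0=I P1=M  mem[L1]=68
8. P0: load  L0  bus=[-]  L0: P0=M P1=I  mem[L0]=90
9. P0: load  L0  bus=[-]  L0: P0=M P1=I  mem[L0]=90
10. P0: load  L1  bus=[BusRd,Flush]  L1: P0=S P1=S  mem[L1]=79
11. P0: store L1 := 84  bus=[BusRdX]  L1: P0=M P1=I  mem[L1]=79
12. P0: store L1 := 24  bus=[-]  L1: P0=M P1=I  mem[L1]=79
13. P1: store L1 := 50  bus=[BusRdX,Flush]  L1: P0=I P1=M  mem[L1]=24
14. P0: load  L0  bus=[-]  L0: P0=M P1=I  mem[L0]=90
15. P0: load  L0  bus=[-]  L0: P0=M P1=I  mem[L0]=90
16. P1: store L0 := 93  bus=[BusRdX,Flush]  L0: P0=I P1=M  mem[L0]=14
17. P0: store L1 := 7  bus=[BusRdX,Flush]  L1: P0=M P1=I  mem[L1]=50
18. P0: load  L0  bus=[BusRd,Flush]  L0: P0=S P1=S  mem[L0]=93
19. P0: load  L0  bus=[-]  L0: P0=S P1=S  mem[L0]=93
20. P1: load  L0  bus=[-]  L0: P0=S P1=S  mem[L0]=93
21. P1: store L1 := 6  bus=[BusRdX,Flush]  L1: P0=I P1=M  mem[L1]=7
22. P0: store L0 := 4  bus=[BusRdX]  L0: P0=M P1=I  mem[L0]=93
23. P0: store L1 := 6  bus=[BusRdX,Flush]  L1: P0=M P1=I  mem[L1]=6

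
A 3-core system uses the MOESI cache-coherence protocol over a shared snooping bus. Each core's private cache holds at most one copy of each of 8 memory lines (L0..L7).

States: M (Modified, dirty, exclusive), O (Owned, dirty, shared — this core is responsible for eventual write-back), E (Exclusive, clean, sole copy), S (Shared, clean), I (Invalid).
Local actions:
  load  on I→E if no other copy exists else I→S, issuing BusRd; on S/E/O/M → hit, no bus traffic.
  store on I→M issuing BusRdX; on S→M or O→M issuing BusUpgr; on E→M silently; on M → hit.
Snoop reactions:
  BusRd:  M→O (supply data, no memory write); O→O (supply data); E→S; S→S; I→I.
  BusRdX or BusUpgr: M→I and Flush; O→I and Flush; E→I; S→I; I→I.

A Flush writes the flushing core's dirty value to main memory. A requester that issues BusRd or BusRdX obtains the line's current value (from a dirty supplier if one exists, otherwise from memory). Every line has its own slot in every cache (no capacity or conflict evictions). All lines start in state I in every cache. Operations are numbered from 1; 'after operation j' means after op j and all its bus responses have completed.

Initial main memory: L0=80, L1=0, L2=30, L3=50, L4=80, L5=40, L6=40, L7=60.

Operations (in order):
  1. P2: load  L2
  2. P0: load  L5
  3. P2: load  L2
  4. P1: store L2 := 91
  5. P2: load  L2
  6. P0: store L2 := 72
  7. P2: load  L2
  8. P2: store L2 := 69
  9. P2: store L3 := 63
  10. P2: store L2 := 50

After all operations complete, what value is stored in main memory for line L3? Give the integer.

[1] P2: load  L2 | P0:I, P1:I, P2:E(30) | bus: BusRd
[2] P0: load  L5 | P0:E(40), P1:I, P2:I | bus: BusRd
[3] P2: load  L2 | P0:I, P1:I, P2:E(30) | bus: none
[4] P1: store L2 := 91 | P0:I, P1:M(91), P2:I | bus: BusRdX
[5] P2: load  L2 | P0:I, P1:O(91), P2:S(91) | bus: BusRd
[6] P0: store L2 := 72 | P0:M(72), P1:I, P2:I | bus: BusRdX,Flush
[7] P2: load  L2 | P0:O(72), P1:I, P2:S(72) | bus: BusRd
[8] P2: store L2 := 69 | P0:I, P1:I, P2:M(69) | bus: BusUpgr,Flush
[9] P2: store L3 := 63 | P0:I, P1:I, P2:M(63) | bus: BusRdX
[10] P2: store L2 := 50 | P0:I, P1:I, P2:M(50) | bus: none

memory[L3] = 50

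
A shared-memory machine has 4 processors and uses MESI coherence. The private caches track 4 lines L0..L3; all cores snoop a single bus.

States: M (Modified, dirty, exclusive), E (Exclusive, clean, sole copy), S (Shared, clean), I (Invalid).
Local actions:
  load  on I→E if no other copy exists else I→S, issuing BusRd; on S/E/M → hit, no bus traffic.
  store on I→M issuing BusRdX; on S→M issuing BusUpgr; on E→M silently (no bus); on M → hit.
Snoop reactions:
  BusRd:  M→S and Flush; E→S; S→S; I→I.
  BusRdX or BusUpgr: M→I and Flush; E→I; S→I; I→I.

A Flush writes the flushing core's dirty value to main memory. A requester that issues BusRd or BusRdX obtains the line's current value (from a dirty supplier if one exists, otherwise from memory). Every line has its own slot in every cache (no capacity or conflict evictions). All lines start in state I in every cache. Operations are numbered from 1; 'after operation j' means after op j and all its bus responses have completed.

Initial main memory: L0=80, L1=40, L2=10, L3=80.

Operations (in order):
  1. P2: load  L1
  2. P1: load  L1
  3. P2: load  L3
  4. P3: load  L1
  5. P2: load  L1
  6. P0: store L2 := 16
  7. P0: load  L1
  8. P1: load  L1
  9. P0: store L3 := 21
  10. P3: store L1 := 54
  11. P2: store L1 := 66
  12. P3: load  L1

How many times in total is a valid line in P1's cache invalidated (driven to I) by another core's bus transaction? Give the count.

invalidations = 1

step 1: P2: load  L1  ⟶  IIEI  (L1)  txn=BusRd  M[L1]=40
step 2: P1: load  L1  ⟶  ISSI  (L1)  txn=BusRd  M[L1]=40
step 3: P2: load  L3  ⟶  IIEI  (L3)  txn=BusRd  M[L3]=80
step 4: P3: load  L1  ⟶  ISSS  (L1)  txn=BusRd  M[L1]=40
step 5: P2: load  L1  ⟶  ISSS  (L1)  txn=∅  M[L1]=40
step 6: P0: store L2 := 16  ⟶  MIII  (L2)  txn=BusRdX  M[L2]=10
step 7: P0: load  L1  ⟶  SSSS  (L1)  txn=BusRd  M[L1]=40
step 8: P1: load  L1  ⟶  SSSS  (L1)  txn=∅  M[L1]=40
step 9: P0: store L3 := 21  ⟶  MIII  (L3)  txn=BusRdX  M[L3]=80
step 10: P3: store L1 := 54  ⟶  IIIM  (L1)  txn=BusUpgr  M[L1]=40
step 11: P2: store L1 := 66  ⟶  IIMI  (L1)  txn=BusRdX+Flush  M[L1]=54
step 12: P3: load  L1  ⟶  IISS  (L1)  txn=BusRd+Flush  M[L1]=66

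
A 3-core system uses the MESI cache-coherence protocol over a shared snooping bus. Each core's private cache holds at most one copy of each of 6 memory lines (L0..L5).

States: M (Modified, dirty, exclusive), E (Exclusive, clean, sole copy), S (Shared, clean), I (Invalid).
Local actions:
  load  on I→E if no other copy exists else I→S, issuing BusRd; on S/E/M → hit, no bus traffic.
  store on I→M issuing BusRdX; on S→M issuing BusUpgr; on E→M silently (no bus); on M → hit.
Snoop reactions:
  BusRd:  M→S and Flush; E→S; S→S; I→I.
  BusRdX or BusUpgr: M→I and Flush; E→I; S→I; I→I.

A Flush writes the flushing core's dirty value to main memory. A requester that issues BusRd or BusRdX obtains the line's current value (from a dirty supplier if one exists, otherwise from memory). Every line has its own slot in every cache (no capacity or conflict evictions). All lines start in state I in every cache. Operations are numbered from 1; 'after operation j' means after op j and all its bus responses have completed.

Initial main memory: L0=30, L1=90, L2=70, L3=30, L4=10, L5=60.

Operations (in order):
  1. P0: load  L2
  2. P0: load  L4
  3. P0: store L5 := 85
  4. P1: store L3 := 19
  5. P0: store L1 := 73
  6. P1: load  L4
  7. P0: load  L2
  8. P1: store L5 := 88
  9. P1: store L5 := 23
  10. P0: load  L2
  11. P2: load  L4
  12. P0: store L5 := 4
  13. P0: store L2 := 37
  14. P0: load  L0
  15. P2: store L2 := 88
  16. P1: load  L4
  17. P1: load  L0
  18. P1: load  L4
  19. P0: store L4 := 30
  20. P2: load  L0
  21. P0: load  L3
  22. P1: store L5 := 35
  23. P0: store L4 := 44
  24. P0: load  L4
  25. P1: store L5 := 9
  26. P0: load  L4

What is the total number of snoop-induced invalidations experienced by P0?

invalidations = 3

1. P0: load  L2  bus=[BusRd]  L2: P0=E P1=I P2=I  mem[L2]=70
2. P0: load  L4  bus=[BusRd]  L4: P0=E P1=I P2=I  mem[L4]=10
3. P0: store L5 := 85  bus=[BusRdX]  L5: P0=M P1=I P2=I  mem[L5]=60
4. P1: store L3 := 19  bus=[BusRdX]  L3: P0=I P1=M P2=I  mem[L3]=30
5. P0: store L1 := 73  bus=[BusRdX]  L1: P0=M P1=I P2=I  mem[L1]=90
6. P1: load  L4  bus=[BusRd]  L4: P0=S P1=S P2=I  mem[L4]=10
7. P0: load  L2  bus=[-]  L2: P0=E P1=I P2=I  mem[L2]=70
8. P1: store L5 := 88  bus=[BusRdX,Flush]  L5: P0=I P1=M P2=I  mem[L5]=85
9. P1: store L5 := 23  bus=[-]  L5: P0=I P1=M P2=I  mem[L5]=85
10. P0: load  L2  bus=[-]  L2: P0=E P1=I P2=I  mem[L2]=70
11. P2: load  L4  bus=[BusRd]  L4: P0=S P1=S P2=S  mem[L4]=10
12. P0: store L5 := 4  bus=[BusRdX,Flush]  L5: P0=M P1=I P2=I  mem[L5]=23
13. P0: store L2 := 37  bus=[-]  L2: P0=M P1=I P2=I  mem[L2]=70
14. P0: load  L0  bus=[BusRd]  L0: P0=E P1=I P2=I  mem[L0]=30
15. P2: store L2 := 88  bus=[BusRdX,Flush]  L2: P0=I P1=I P2=M  mem[L2]=37
16. P1: load  L4  bus=[-]  L4: P0=S P1=S P2=S  mem[L4]=10
17. P1: load  L0  bus=[BusRd]  L0: P0=S P1=S P2=I  mem[L0]=30
18. P1: load  L4  bus=[-]  L4: P0=S P1=S P2=S  mem[L4]=10
19. P0: store L4 := 30  bus=[BusUpgr]  L4: P0=M P1=I P2=I  mem[L4]=10
20. P2: load  L0  bus=[BusRd]  L0: P0=S P1=S P2=S  mem[L0]=30
21. P0: load  L3  bus=[BusRd,Flush]  L3: P0=S P1=S P2=I  mem[L3]=19
22. P1: store L5 := 35  bus=[BusRdX,Flush]  L5: P0=I P1=M P2=I  mem[L5]=4
23. P0: store L4 := 44  bus=[-]  L4: P0=M P1=I P2=I  mem[L4]=10
24. P0: load  L4  bus=[-]  L4: P0=M P1=I P2=I  mem[L4]=10
25. P1: store L5 := 9  bus=[-]  L5: P0=I P1=M P2=I  mem[L5]=4
26. P0: load  L4  bus=[-]  L4: P0=M P1=I P2=I  mem[L4]=10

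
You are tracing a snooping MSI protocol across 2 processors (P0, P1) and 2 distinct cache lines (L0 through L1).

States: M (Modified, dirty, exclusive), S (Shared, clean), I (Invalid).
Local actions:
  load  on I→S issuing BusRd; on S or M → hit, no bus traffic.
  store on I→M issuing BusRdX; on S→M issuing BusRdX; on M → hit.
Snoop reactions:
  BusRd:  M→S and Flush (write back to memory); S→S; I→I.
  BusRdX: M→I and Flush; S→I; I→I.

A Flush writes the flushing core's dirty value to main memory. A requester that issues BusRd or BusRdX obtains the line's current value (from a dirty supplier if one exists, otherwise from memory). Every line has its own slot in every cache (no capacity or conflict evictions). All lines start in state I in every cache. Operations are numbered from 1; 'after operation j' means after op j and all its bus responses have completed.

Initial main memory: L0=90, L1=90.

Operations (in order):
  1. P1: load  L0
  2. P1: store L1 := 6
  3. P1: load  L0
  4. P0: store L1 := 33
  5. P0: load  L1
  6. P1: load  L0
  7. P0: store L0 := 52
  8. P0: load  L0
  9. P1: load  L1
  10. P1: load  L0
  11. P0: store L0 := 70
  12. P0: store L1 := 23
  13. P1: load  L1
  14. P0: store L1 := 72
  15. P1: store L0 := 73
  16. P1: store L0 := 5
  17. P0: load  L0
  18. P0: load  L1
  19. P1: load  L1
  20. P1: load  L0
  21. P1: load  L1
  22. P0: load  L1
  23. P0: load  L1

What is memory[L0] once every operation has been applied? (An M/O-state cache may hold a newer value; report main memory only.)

memory[L0] = 5

  op1 P1: load  L0 → I/S on L0; bus BusRd; mem=90
  op2 P1: store L1 := 6 → I/M on L1; bus BusRdX; mem=90
  op3 P1: load  L0 → I/S on L0; bus (none); mem=90
  op4 P0: store L1 := 33 → M/I on L1; bus BusRdX Flush; mem=6
  op5 P0: load  L1 → M/I on L1; bus (none); mem=6
  op6 P1: load  L0 → I/S on L0; bus (none); mem=90
  op7 P0: store L0 := 52 → M/I on L0; bus BusRdX; mem=90
  op8 P0: load  L0 → M/I on L0; bus (none); mem=90
  op9 P1: load  L1 → S/S on L1; bus BusRd Flush; mem=33
  op10 P1: load  L0 → S/S on L0; bus BusRd Flush; mem=52
  op11 P0: store L0 := 70 → M/I on L0; bus BusRdX; mem=52
  op12 P0: store L1 := 23 → M/I on L1; bus BusRdX; mem=33
  op13 P1: load  L1 → S/S on L1; bus BusRd Flush; mem=23
  op14 P0: store L1 := 72 → M/I on L1; bus BusRdX; mem=23
  op15 P1: store L0 := 73 → I/M on L0; bus BusRdX Flush; mem=70
  op16 P1: store L0 := 5 → I/M on L0; bus (none); mem=70
  op17 P0: load  L0 → S/S on L0; bus BusRd Flush; mem=5
  op18 P0: load  L1 → M/I on L1; bus (none); mem=23
  op19 P1: load  L1 → S/S on L1; bus BusRd Flush; mem=72
  op20 P1: load  L0 → S/S on L0; bus (none); mem=5
  op21 P1: load  L1 → S/S on L1; bus (none); mem=72
  op22 P0: load  L1 → S/S on L1; bus (none); mem=72
  op23 P0: load  L1 → S/S on L1; bus (none); mem=72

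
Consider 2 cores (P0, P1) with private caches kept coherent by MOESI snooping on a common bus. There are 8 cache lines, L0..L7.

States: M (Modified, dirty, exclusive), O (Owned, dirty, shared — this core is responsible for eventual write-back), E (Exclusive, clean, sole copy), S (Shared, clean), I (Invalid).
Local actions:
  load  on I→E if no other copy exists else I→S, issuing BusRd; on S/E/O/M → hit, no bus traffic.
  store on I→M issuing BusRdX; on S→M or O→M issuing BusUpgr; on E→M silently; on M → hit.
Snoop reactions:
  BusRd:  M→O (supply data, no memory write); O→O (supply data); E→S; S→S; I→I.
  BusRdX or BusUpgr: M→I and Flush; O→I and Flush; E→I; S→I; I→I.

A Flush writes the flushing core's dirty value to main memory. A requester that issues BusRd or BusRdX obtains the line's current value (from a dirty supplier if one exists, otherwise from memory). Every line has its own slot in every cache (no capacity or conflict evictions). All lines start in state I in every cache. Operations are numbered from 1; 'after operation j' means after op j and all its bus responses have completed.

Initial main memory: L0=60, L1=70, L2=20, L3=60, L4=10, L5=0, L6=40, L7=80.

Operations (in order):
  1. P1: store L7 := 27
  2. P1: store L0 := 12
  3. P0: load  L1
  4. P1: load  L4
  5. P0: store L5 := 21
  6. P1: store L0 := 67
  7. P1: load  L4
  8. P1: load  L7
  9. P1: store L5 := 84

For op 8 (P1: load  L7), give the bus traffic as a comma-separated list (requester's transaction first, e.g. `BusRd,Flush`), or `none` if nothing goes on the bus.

bus = none

step 1: P1: store L7 := 27  ⟶  IM  (L7)  txn=BusRdX  M[L7]=80
step 2: P1: store L0 := 12  ⟶  IM  (L0)  txn=BusRdX  M[L0]=60
step 3: P0: load  L1  ⟶  EI  (L1)  txn=BusRd  M[L1]=70
step 4: P1: load  L4  ⟶  IE  (L4)  txn=BusRd  M[L4]=10
step 5: P0: store L5 := 21  ⟶  MI  (L5)  txn=BusRdX  M[L5]=0
step 6: P1: store L0 := 67  ⟶  IM  (L0)  txn=∅  M[L0]=60
step 7: P1: load  L4  ⟶  IE  (L4)  txn=∅  M[L4]=10
step 8: P1: load  L7  ⟶  IM  (L7)  txn=∅  M[L7]=80
step 9: P1: store L5 := 84  ⟶  IM  (L5)  txn=BusRdX+Flush  M[L5]=21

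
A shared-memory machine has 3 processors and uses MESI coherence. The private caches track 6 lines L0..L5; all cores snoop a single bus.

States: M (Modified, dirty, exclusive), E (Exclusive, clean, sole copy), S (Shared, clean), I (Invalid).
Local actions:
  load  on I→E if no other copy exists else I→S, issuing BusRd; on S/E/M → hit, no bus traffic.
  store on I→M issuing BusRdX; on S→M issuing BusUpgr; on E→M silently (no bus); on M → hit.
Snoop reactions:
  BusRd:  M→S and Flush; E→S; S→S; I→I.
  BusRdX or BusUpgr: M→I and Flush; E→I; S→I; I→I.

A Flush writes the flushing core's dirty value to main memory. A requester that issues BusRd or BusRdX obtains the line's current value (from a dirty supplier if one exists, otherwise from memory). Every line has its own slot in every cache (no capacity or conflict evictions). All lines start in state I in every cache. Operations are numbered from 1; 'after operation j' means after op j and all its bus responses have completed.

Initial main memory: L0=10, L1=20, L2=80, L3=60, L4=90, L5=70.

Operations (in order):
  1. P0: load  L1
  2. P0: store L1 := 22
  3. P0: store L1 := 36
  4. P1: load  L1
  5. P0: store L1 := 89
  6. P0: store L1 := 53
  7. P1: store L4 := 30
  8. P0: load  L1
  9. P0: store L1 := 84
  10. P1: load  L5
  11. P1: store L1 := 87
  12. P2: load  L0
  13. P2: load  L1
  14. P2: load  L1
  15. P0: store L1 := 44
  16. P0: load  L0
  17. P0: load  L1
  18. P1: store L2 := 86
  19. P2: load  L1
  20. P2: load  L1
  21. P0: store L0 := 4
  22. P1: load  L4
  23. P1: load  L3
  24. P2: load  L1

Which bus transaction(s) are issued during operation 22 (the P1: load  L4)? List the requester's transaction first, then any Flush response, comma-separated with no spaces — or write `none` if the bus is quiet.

  op1 P0: load  L1 → E/I/I on L1; bus BusRd; mem=20
  op2 P0: store L1 := 22 → M/I/I on L1; bus (none); mem=20
  op3 P0: store L1 := 36 → M/I/I on L1; bus (none); mem=20
  op4 P1: load  L1 → S/S/I on L1; bus BusRd Flush; mem=36
  op5 P0: store L1 := 89 → M/I/I on L1; bus BusUpgr; mem=36
  op6 P0: store L1 := 53 → M/I/I on L1; bus (none); mem=36
  op7 P1: store L4 := 30 → I/M/I on L4; bus BusRdX; mem=90
  op8 P0: load  L1 → M/I/I on L1; bus (none); mem=36
  op9 P0: store L1 := 84 → M/I/I on L1; bus (none); mem=36
  op10 P1: load  L5 → I/E/I on L5; bus BusRd; mem=70
  op11 P1: store L1 := 87 → I/M/I on L1; bus BusRdX Flush; mem=84
  op12 P2: load  L0 → I/I/E on L0; bus BusRd; mem=10
  op13 P2: load  L1 → I/S/S on L1; bus BusRd Flush; mem=87
  op14 P2: load  L1 → I/S/S on L1; bus (none); mem=87
  op15 P0: store L1 := 44 → M/I/I on L1; bus BusRdX; mem=87
  op16 P0: load  L0 → S/I/S on L0; bus BusRd; mem=10
  op17 P0: load  L1 → M/I/I on L1; bus (none); mem=87
  op18 P1: store L2 := 86 → I/M/I on L2; bus BusRdX; mem=80
  op19 P2: load  L1 → S/I/S on L1; bus BusRd Flush; mem=44
  op20 P2: load  L1 → S/I/S on L1; bus (none); mem=44
  op21 P0: store L0 := 4 → M/I/I on L0; bus BusUpgr; mem=10
  op22 P1: load  L4 → I/M/I on L4; bus (none); mem=90
  op23 P1: load  L3 → I/E/I on L3; bus BusRd; mem=60
  op24 P2: load  L1 → S/I/S on L1; bus (none); mem=44

bus = none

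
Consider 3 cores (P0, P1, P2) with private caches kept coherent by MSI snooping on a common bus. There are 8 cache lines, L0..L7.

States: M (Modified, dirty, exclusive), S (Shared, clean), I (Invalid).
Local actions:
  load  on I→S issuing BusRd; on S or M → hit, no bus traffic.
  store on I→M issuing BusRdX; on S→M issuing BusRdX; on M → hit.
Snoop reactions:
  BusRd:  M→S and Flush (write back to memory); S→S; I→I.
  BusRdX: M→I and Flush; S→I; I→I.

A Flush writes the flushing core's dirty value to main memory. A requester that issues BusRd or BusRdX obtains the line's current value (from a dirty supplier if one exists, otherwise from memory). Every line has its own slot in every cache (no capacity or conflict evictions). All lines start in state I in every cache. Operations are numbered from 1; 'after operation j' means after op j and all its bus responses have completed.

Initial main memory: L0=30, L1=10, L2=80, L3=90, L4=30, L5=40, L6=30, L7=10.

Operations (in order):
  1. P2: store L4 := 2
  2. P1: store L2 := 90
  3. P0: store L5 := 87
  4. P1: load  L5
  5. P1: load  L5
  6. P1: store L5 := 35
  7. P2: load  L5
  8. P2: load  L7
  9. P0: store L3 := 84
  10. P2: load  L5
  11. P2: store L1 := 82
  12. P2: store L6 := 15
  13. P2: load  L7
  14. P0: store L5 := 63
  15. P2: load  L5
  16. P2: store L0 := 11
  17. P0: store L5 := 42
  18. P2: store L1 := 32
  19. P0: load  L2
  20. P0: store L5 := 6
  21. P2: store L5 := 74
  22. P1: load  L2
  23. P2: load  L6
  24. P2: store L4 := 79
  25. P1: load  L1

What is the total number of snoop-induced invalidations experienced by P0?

invalidations = 2

1. P2: store L4 := 2  bus=[BusRdX]  L4: P0=I P1=I P2=M  mem[L4]=30
2. P1: store L2 := 90  bus=[BusRdX]  L2: P0=I P1=M P2=I  mem[L2]=80
3. P0: store L5 := 87  bus=[BusRdX]  L5: P0=M P1=I P2=I  mem[L5]=40
4. P1: load  L5  bus=[BusRd,Flush]  L5: P0=S P1=S P2=I  mem[L5]=87
5. P1: load  L5  bus=[-]  L5: P0=S P1=S P2=I  mem[L5]=87
6. P1: store L5 := 35  bus=[BusRdX]  L5: P0=I P1=M P2=I  mem[L5]=87
7. P2: load  L5  bus=[BusRd,Flush]  L5: P0=I P1=S P2=S  mem[L5]=35
8. P2: load  L7  bus=[BusRd]  L7: P0=I P1=I P2=S  mem[L7]=10
9. P0: store L3 := 84  bus=[BusRdX]  L3: P0=M P1=I P2=I  mem[L3]=90
10. P2: load  L5  bus=[-]  L5: P0=I P1=S P2=S  mem[L5]=35
11. P2: store L1 := 82  bus=[BusRdX]  L1: P0=I P1=I P2=M  mem[L1]=10
12. P2: store L6 := 15  bus=[BusRdX]  L6: P0=I P1=I P2=M  mem[L6]=30
13. P2: load  L7  bus=[-]  L7: P0=I P1=I P2=S  mem[L7]=10
14. P0: store L5 := 63  bus=[BusRdX]  L5: P0=M P1=I P2=I  mem[L5]=35
15. P2: load  L5  bus=[BusRd,Flush]  L5: P0=S P1=I P2=S  mem[L5]=63
16. P2: store L0 := 11  bus=[BusRdX]  L0: P0=I P1=I P2=M  mem[L0]=30
17. P0: store L5 := 42  bus=[BusRdX]  L5: P0=M P1=I P2=I  mem[L5]=63
18. P2: store L1 := 32  bus=[-]  L1: P0=I P1=I P2=M  mem[L1]=10
19. P0: load  L2  bus=[BusRd,Flush]  L2: P0=S P1=S P2=I  mem[L2]=90
20. P0: store L5 := 6  bus=[-]  L5: P0=M P1=I P2=I  mem[L5]=63
21. P2: store L5 := 74  bus=[BusRdX,Flush]  L5: P0=I P1=I P2=M  mem[L5]=6
22. P1: load  L2  bus=[-]  L2: P0=S P1=S P2=I  mem[L2]=90
23. P2: load  L6  bus=[-]  L6: P0=I P1=I P2=M  mem[L6]=30
24. P2: store L4 := 79  bus=[-]  L4: P0=I P1=I P2=M  mem[L4]=30
25. P1: load  L1  bus=[BusRd,Flush]  L1: P0=I P1=S P2=S  mem[L1]=32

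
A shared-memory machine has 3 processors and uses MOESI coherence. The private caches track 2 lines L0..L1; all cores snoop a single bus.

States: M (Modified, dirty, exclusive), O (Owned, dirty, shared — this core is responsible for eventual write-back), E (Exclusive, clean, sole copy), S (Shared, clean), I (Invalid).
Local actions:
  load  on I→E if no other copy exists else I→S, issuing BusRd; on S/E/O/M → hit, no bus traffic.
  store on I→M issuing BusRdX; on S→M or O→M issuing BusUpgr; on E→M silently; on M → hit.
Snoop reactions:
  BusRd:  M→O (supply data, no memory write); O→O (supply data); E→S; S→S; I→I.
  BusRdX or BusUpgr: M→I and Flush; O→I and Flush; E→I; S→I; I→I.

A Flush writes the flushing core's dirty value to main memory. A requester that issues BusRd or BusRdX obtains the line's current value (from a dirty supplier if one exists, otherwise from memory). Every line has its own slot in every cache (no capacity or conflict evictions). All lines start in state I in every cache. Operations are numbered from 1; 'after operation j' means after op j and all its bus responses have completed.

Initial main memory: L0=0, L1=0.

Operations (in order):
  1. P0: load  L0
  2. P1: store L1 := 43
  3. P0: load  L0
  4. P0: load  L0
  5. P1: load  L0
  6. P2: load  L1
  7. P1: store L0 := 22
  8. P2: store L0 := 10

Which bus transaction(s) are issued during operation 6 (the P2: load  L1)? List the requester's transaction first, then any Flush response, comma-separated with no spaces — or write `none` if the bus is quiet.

bus = BusRd

1. P0: load  L0  bus=[BusRd]  L0: P0=E P1=I P2=I  mem[L0]=0
2. P1: store L1 := 43  bus=[BusRdX]  L1: P0=I P1=M P2=I  mem[L1]=0
3. P0: load  L0  bus=[-]  L0: P0=E P1=I P2=I  mem[L0]=0
4. P0: load  L0  bus=[-]  L0: P0=E P1=I P2=I  mem[L0]=0
5. P1: load  L0  bus=[BusRd]  L0: P0=S P1=S P2=I  mem[L0]=0
6. P2: load  L1  bus=[BusRd]  L1: P0=I P1=O P2=S  mem[L1]=0
7. P1: store L0 := 22  bus=[BusUpgr]  L0: P0=I P1=M P2=I  mem[L0]=0
8. P2: store L0 := 10  bus=[BusRdX,Flush]  L0: P0=I P1=I P2=M  mem[L0]=22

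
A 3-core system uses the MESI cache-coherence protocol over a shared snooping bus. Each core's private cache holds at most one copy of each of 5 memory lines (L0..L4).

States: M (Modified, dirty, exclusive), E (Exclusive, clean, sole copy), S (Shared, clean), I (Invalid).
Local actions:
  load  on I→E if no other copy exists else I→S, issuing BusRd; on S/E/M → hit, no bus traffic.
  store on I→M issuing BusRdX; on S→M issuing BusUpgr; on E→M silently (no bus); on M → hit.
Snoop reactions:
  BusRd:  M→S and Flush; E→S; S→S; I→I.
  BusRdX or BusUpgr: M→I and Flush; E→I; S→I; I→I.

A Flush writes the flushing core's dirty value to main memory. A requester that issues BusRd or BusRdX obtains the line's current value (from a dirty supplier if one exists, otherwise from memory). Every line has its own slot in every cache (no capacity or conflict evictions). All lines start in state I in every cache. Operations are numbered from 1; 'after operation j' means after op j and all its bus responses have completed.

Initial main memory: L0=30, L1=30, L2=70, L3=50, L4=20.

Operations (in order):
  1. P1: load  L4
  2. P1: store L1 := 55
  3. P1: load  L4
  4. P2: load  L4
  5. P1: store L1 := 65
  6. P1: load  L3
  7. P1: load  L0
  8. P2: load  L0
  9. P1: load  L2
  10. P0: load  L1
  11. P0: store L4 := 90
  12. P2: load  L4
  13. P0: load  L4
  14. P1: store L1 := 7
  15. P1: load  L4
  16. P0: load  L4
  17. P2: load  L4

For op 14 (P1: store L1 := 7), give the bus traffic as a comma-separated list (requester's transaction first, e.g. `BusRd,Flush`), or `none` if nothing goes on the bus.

step 1: P1: load  L4  ⟶  IEI  (L4)  txn=BusRd  M[L4]=20
step 2: P1: store L1 := 55  ⟶  IMI  (L1)  txn=BusRdX  M[L1]=30
step 3: P1: load  L4  ⟶  IEI  (L4)  txn=∅  M[L4]=20
step 4: P2: load  L4  ⟶  ISS  (L4)  txn=BusRd  M[L4]=20
step 5: P1: store L1 := 65  ⟶  IMI  (L1)  txn=∅  M[L1]=30
step 6: P1: load  L3  ⟶  IEI  (L3)  txn=BusRd  M[L3]=50
step 7: P1: load  L0  ⟶  IEI  (L0)  txn=BusRd  M[L0]=30
step 8: P2: load  L0  ⟶  ISS  (L0)  txn=BusRd  M[L0]=30
step 9: P1: load  L2  ⟶  IEI  (L2)  txn=BusRd  M[L2]=70
step 10: P0: load  L1  ⟶  SSI  (L1)  txn=BusRd+Flush  M[L1]=65
step 11: P0: store L4 := 90  ⟶  MII  (L4)  txn=BusRdX  M[L4]=20
step 12: P2: load  L4  ⟶  SIS  (L4)  txn=BusRd+Flush  M[L4]=90
step 13: P0: load  L4  ⟶  SIS  (L4)  txn=∅  M[L4]=90
step 14: P1: store L1 := 7  ⟶  IMI  (L1)  txn=BusUpgr  M[L1]=65
step 15: P1: load  L4  ⟶  SSS  (L4)  txn=BusRd  M[L4]=90
step 16: P0: load  L4  ⟶  SSS  (L4)  txn=∅  M[L4]=90
step 17: P2: load  L4  ⟶  SSS  (L4)  txn=∅  M[L4]=90

bus = BusUpgr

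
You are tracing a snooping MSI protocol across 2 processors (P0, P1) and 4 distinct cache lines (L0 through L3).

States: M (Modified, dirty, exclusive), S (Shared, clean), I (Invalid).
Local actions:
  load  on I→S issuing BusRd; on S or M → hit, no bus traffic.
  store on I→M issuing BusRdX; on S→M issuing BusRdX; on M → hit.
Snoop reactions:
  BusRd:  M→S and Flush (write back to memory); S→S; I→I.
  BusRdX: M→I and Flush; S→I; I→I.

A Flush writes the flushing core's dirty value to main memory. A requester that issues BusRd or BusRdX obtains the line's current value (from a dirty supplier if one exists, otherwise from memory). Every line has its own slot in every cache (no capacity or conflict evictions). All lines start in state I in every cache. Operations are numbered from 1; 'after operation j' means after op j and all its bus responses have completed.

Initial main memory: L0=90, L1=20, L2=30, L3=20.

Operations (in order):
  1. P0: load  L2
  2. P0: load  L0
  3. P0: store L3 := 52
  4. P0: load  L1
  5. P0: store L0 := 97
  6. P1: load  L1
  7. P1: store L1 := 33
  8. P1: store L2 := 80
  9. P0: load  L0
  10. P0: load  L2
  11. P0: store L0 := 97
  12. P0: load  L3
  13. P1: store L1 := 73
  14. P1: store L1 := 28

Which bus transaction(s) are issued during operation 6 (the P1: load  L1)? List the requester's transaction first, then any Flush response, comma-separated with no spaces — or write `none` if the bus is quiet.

[1] P0: load  L2 | P0:S(30), P1:I | bus: BusRd
[2] P0: load  L0 | P0:S(90), P1:I | bus: BusRd
[3] P0: store L3 := 52 | P0:M(52), P1:I | bus: BusRdX
[4] P0: load  L1 | P0:S(20), P1:I | bus: BusRd
[5] P0: store L0 := 97 | P0:M(97), P1:I | bus: BusRdX
[6] P1: load  L1 | P0:S(20), P1:S(20) | bus: BusRd
[7] P1: store L1 := 33 | P0:I, P1:M(33) | bus: BusRdX
[8] P1: store L2 := 80 | P0:I, P1:M(80) | bus: BusRdX
[9] P0: load  L0 | P0:M(97), P1:I | bus: none
[10] P0: load  L2 | P0:S(80), P1:S(80) | bus: BusRd,Flush
[11] P0: store L0 := 97 | P0:M(97), P1:I | bus: none
[12] P0: load  L3 | P0:M(52), P1:I | bus: none
[13] P1: store L1 := 73 | P0:I, P1:M(73) | bus: none
[14] P1: store L1 := 28 | P0:I, P1:M(28) | bus: none

bus = BusRd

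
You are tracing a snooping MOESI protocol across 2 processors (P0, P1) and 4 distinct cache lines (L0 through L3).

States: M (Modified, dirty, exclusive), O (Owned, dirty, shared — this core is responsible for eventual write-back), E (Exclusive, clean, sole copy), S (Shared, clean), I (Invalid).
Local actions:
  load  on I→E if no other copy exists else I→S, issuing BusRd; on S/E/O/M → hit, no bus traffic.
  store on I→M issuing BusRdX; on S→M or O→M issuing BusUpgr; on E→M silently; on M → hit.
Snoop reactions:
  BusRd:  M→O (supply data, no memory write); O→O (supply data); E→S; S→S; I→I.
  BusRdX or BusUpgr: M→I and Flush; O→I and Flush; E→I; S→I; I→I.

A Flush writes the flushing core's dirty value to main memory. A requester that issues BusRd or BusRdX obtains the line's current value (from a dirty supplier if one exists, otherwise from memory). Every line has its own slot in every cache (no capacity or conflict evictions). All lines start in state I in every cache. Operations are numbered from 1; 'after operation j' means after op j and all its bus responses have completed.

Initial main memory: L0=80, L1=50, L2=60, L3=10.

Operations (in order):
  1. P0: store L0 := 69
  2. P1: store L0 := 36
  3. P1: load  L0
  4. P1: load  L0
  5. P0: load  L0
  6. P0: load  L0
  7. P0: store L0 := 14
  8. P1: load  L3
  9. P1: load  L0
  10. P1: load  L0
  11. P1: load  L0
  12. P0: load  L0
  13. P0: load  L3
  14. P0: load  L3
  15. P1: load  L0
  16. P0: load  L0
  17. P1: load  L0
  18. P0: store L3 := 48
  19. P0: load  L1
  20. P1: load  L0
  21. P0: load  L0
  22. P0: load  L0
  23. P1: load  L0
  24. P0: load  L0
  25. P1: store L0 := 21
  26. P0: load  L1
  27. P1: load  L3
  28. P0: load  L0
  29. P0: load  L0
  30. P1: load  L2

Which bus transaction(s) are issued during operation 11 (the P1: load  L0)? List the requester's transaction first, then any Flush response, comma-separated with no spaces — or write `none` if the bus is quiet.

bus = none

1. P0: store L0 := 69  bus=[BusRdX]  L0: P0=M P1=I  mem[L0]=80
2. P1: store L0 := 36  bus=[BusRdX,Flush]  L0: P0=I P1=M  mem[L0]=69
3. P1: load  L0  bus=[-]  L0: P0=I P1=M  mem[L0]=69
4. P1: load  L0  bus=[-]  L0: P0=I P1=M  mem[L0]=69
5. P0: load  L0  bus=[BusRd]  L0: P0=S P1=O  mem[L0]=69
6. P0: load  L0  bus=[-]  L0: P0=S P1=O  mem[L0]=69
7. P0: store L0 := 14  bus=[BusUpgr,Flush]  L0: P0=M P1=I  mem[L0]=36
8. P1: load  L3  bus=[BusRd]  L3: P0=I P1=E  mem[L3]=10
9. P1: load  L0  bus=[BusRd]  L0: P0=O P1=S  mem[L0]=36
10. P1: load  L0  bus=[-]  L0: P0=O P1=S  mem[L0]=36
11. P1: load  L0  bus=[-]  L0: P0=O P1=S  mem[L0]=36
12. P0: load  L0  bus=[-]  L0: P0=O P1=S  mem[L0]=36
13. P0: load  L3  bus=[BusRd]  L3: P0=S P1=S  mem[L3]=10
14. P0: load  L3  bus=[-]  L3: P0=S P1=S  mem[L3]=10
15. P1: load  L0  bus=[-]  L0: P0=O P1=S  mem[L0]=36
16. P0: load  L0  bus=[-]  L0: P0=O P1=S  mem[L0]=36
17. P1: load  L0  bus=[-]  L0: P0=O P1=S  mem[L0]=36
18. P0: store L3 := 48  bus=[BusUpgr]  L3: P0=M P1=I  mem[L3]=10
19. P0: load  L1  bus=[BusRd]  L1: P0=E P1=I  mem[L1]=50
20. P1: load  L0  bus=[-]  L0: P0=O P1=S  mem[L0]=36
21. P0: load  L0  bus=[-]  L0: P0=O P1=S  mem[L0]=36
22. P0: load  L0  bus=[-]  L0: P0=O P1=S  mem[L0]=36
23. P1: load  L0  bus=[-]  L0: P0=O P1=S  mem[L0]=36
24. P0: load  L0  bus=[-]  L0: P0=O P1=S  mem[L0]=36
25. P1: store L0 := 21  bus=[BusUpgr,Flush]  L0: P0=I P1=M  mem[L0]=14
26. P0: load  L1  bus=[-]  L1: P0=E P1=I  mem[L1]=50
27. P1: load  L3  bus=[BusRd]  L3: P0=O P1=S  mem[L3]=10
28. P0: load  L0  bus=[BusRd]  L0: P0=S P1=O  mem[L0]=14
29. P0: load  L0  bus=[-]  L0: P0=S P1=O  mem[L0]=14
30. P1: load  L2  bus=[BusRd]  L2: P0=I P1=E  mem[L2]=60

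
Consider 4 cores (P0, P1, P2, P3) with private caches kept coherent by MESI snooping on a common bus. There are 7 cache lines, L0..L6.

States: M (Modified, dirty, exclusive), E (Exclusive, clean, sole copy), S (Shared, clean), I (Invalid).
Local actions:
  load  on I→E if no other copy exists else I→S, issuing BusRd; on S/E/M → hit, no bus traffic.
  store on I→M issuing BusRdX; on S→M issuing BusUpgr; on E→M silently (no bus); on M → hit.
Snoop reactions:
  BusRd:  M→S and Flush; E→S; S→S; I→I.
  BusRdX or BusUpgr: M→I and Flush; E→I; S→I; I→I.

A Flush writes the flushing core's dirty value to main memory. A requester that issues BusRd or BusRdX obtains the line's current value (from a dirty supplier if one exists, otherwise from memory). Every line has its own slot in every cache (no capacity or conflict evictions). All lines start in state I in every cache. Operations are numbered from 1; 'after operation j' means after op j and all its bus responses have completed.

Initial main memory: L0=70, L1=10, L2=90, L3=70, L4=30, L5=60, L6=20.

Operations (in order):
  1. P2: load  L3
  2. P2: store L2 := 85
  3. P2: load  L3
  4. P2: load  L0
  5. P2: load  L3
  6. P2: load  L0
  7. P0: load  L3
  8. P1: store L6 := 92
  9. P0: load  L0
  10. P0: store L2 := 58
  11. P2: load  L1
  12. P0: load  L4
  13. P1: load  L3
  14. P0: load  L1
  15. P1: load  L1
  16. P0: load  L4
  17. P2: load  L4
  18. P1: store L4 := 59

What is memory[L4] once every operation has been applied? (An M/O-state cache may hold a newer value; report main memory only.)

step 1: P2: load  L3  ⟶  IIEI  (L3)  txn=BusRd  M[L3]=70
step 2: P2: store L2 := 85  ⟶  IIMI  (L2)  txn=BusRdX  M[L2]=90
step 3: P2: load  L3  ⟶  IIEI  (L3)  txn=∅  M[L3]=70
step 4: P2: load  L0  ⟶  IIEI  (L0)  txn=BusRd  M[L0]=70
step 5: P2: load  L3  ⟶  IIEI  (L3)  txn=∅  M[L3]=70
step 6: P2: load  L0  ⟶  IIEI  (L0)  txn=∅  M[L0]=70
step 7: P0: load  L3  ⟶  SISI  (L3)  txn=BusRd  M[L3]=70
step 8: P1: store L6 := 92  ⟶  IMII  (L6)  txn=BusRdX  M[L6]=20
step 9: P0: load  L0  ⟶  SISI  (L0)  txn=BusRd  M[L0]=70
step 10: P0: store L2 := 58  ⟶  MIII  (L2)  txn=BusRdX+Flush  M[L2]=85
step 11: P2: load  L1  ⟶  IIEI  (L1)  txn=BusRd  M[L1]=10
step 12: P0: load  L4  ⟶  EIII  (L4)  txn=BusRd  M[L4]=30
step 13: P1: load  L3  ⟶  SSSI  (L3)  txn=BusRd  M[L3]=70
step 14: P0: load  L1  ⟶  SISI  (L1)  txn=BusRd  M[L1]=10
step 15: P1: load  L1  ⟶  SSSI  (L1)  txn=BusRd  M[L1]=10
step 16: P0: load  L4  ⟶  EIII  (L4)  txn=∅  M[L4]=30
step 17: P2: load  L4  ⟶  SISI  (L4)  txn=BusRd  M[L4]=30
step 18: P1: store L4 := 59  ⟶  IMII  (L4)  txn=BusRdX  M[L4]=30

memory[L4] = 30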